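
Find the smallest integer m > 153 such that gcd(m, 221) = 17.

221 = 17·13. Any m with gcd(m, 221) = 17 is a multiple of 17, say 17s, with s coprime to 13.
Need s > 153/17, so s ≥ 10. First s ≥ 10 with gcd(s, 13) = 1 is s = 10. Thus m = 17·10 = 170.

170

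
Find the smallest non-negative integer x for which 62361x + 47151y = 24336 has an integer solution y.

Euclid: 62361 = 1·47151 + 15210; 47151 = 3·15210 + 1521; 15210 = 10·1521 + 0 → gcd = 1521; 24336 = 1521·16.
Back-substitution yields 62361·(-3) + 47151·(4) = 1521, so one solution is x = -3·16 = -48, y = 4·16 = 64.
Solutions in x differ by 47151/1521 = 31; the one in [0, 31) is -48 mod 31 = 14.

14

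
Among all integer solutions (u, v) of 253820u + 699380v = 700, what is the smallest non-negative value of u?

33696

Euclid: 699380 = 2·253820 + 191740; 253820 = 1·191740 + 62080; 191740 = 3·62080 + 5500; 62080 = 11·5500 + 1580; 5500 = 3·1580 + 760; 1580 = 2·760 + 60; 760 = 12·60 + 40; 60 = 1·40 + 20; 40 = 2·20 + 0 → gcd = 20; 700 = 20·35.
Back-substitution yields 253820·(11953) + 699380·(-4338) = 20, so one solution is u = 11953·35 = 418355, v = -4338·35 = -151830.
Solutions in u differ by 699380/20 = 34969; the one in [0, 34969) is 418355 mod 34969 = 33696.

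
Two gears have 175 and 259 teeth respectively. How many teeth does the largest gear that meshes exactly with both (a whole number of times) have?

Euclid: 259 = 1·175 + 84; 175 = 2·84 + 7; 84 = 12·7 + 0. Last nonzero remainder: 7.

7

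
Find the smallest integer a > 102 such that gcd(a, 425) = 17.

119

Multiples of 17 above 102: 17·7, 17·8, … . Need the cofactor coprime to 425/17 = 25.
Checking s = 7, 8, … the first with gcd(s, 25) = 1 is s = 7, giving 119.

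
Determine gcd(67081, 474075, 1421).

gcd(67081, 474075): 474075 = 7·67081 + 4508; 67081 = 14·4508 + 3969; 4508 = 1·3969 + 539; 3969 = 7·539 + 196; 539 = 2·196 + 147; 196 = 1·147 + 49; 147 = 3·49 + 0 → 49
gcd(49, 1421): 1421 = 29·49 + 0 → 49

49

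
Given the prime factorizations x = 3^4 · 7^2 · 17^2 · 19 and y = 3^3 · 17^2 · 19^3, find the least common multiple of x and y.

max exponent per prime: 3^4 · 7^2 · 17^2 · 19^3 = 7867554219

7867554219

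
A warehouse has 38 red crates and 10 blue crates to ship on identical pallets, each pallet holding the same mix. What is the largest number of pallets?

Euclid: 38 = 3·10 + 8; 10 = 1·8 + 2; 8 = 4·2 + 0. Last nonzero remainder: 2.

2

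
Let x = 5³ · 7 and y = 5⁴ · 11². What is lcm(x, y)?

max exponent per prime: 5⁴ · 7 · 11² = 529375

529375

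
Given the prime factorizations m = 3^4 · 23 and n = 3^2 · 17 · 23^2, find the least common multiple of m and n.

728433

max exponent per prime: 3^4 · 17 · 23^2 = 728433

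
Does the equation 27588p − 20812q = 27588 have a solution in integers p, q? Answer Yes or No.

gcd(27588, 20812): 27588 = 1·20812 + 6776; 20812 = 3·6776 + 484; 6776 = 14·484 + 0 → 484
484 divides 27588, so a solution exists.

Yes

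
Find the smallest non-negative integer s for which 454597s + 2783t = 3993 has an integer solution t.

7

Euclid: 454597 = 163·2783 + 968; 2783 = 2·968 + 847; 968 = 1·847 + 121; 847 = 7·121 + 0 → gcd = 121; 3993 = 121·33.
Back-substitution yields 454597·(3) + 2783·(-490) = 121, so one solution is s = 3·33 = 99, t = -490·33 = -16170.
Solutions in s differ by 2783/121 = 23; the one in [0, 23) is 99 mod 23 = 7.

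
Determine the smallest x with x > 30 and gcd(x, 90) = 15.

90 = 15·6. Any x with gcd(x, 90) = 15 is a multiple of 15, say 15s, with s coprime to 6.
Need s > 30/15, so s ≥ 3. First s ≥ 3 with gcd(s, 6) = 1 is s = 5. Thus x = 15·5 = 75.

75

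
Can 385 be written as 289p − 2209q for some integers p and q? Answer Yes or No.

By Bézout, 289p − 2209q = 385 has integer solutions iff gcd(289, 2209) | 385.
Euclid: 2209 = 7·289 + 186; 289 = 1·186 + 103; 186 = 1·103 + 83; 103 = 1·83 + 20; 83 = 4·20 + 3; 20 = 6·3 + 2; 3 = 1·2 + 1; 2 = 2·1 + 0. gcd = 1; 385 mod 1 = 0. Yes.

Yes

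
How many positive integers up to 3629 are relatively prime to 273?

273 = 3·7·13. Inclusion–exclusion on these primes:
3629 − ⌊3629/3⌋ − ⌊3629/7⌋ − ⌊3629/13⌋ + ⌊3629/21⌋ + ⌊3629/39⌋ + ⌊3629/91⌋ − ⌊3629/273⌋ = 1914

1914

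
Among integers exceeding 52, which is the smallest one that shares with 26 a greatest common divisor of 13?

65

gcd(m, 26) = 13 forces 13 | m; write m = 13s. Then gcd(13s, 13·2) = 13·gcd(s, 2), so need gcd(s, 2) = 1.
13s > 52 gives s ≥ 5. The least s ≥ 5 coprime to 2 is 5, so m = 13·5 = 65.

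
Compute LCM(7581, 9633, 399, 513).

7581 = 3 · 7 · 19²; 9633 = 3 · 13² · 19; 399 = 3 · 7 · 19; 513 = 3³ · 19
lcm takes max exponent of each prime: 3³ · 7 · 13² · 19² = 11530701

11530701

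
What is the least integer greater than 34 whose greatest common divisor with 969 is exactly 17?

Multiples of 17 above 34: 17·3, 17·4, … . Need the cofactor coprime to 969/17 = 57.
Checking s = 3, 4, … the first with gcd(s, 57) = 1 is s = 4, giving 68.

68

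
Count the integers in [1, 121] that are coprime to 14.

52

Prime factors of 14: 2, 7. Count integers ≤ 121 divisible by none of them.
By inclusion–exclusion: 121 − ⌊121/2⌋ − ⌊121/7⌋ + ⌊121/14⌋ = 52.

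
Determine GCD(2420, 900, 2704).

gcd(2420, 900): 2420 = 2·900 + 620; 900 = 1·620 + 280; 620 = 2·280 + 60; 280 = 4·60 + 40; 60 = 1·40 + 20; 40 = 2·20 + 0 → 20
gcd(20, 2704): 2704 = 135·20 + 4; 20 = 5·4 + 0 → 4

4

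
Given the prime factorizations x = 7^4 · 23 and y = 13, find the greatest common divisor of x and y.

min exponent per shared prime: (none) = 1

1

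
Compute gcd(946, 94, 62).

gcd(946, 94): 946 = 10·94 + 6; 94 = 15·6 + 4; 6 = 1·4 + 2; 4 = 2·2 + 0 → 2
gcd(2, 62): 62 = 31·2 + 0 → 2

2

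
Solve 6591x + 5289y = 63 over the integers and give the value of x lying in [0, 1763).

1564

Reduce mod 5289: 6591x ≡ 63 (mod 5289). With g = gcd(6591, 5289) = 3 dividing 63, divide through: 2197x ≡ 21 (mod 1763).
Since gcd(2197, 1763) = 1, x ≡ 21·(2197)⁻¹ ≡ 1564 (mod 1763). Smallest non-negative: 1564.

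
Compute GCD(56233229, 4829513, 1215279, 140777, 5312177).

2873

gcd(56233229, 4829513): 56233229 = 11·4829513 + 3108586; 4829513 = 1·3108586 + 1720927; 3108586 = 1·1720927 + 1387659; 1720927 = 1·1387659 + 333268; 1387659 = 4·333268 + 54587; 333268 = 6·54587 + 5746; 54587 = 9·5746 + 2873; 5746 = 2·2873 + 0 → 2873
gcd(2873, 1215279): 1215279 = 423·2873 + 0 → 2873
gcd(2873, 140777): 140777 = 49·2873 + 0 → 2873
gcd(2873, 5312177): 5312177 = 1849·2873 + 0 → 2873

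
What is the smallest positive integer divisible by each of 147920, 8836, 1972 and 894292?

36015453500211920

147920 = 2⁴ · 5 · 43²; 8836 = 2² · 47²; 1972 = 2² · 17 · 29; 894292 = 2² · 7 · 19 · 41²
lcm takes max exponent of each prime: 2⁴ · 5 · 7 · 17 · 19 · 29 · 41² · 43² · 47² = 36015453500211920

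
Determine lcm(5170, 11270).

5170 = 2 · 5 · 11 · 47; 11270 = 2 · 5 · 7² · 23
max exponents: 2 · 5 · 7² · 11 · 23 · 47 = 5826590

5826590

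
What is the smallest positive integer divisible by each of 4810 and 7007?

gcd first: 7007 = 1·4810 + 2197; 4810 = 2·2197 + 416; 2197 = 5·416 + 117; 416 = 3·117 + 65; 117 = 1·65 + 52; 65 = 1·52 + 13; 52 = 4·13 + 0 → gcd = 13
lcm = 4810·7007/gcd = 33703670/13 = 2592590

2592590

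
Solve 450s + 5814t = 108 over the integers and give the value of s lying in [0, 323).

Euclid: 5814 = 12·450 + 414; 450 = 1·414 + 36; 414 = 11·36 + 18; 36 = 2·18 + 0 → gcd = 18; 108 = 18·6.
Back-substitution yields 450·(-155) + 5814·(12) = 18, so one solution is s = -155·6 = -930, t = 12·6 = 72.
Solutions in s differ by 5814/18 = 323; the one in [0, 323) is -930 mod 323 = 39.

39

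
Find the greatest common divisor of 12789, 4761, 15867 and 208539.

gcd(12789, 4761): 12789 = 2·4761 + 3267; 4761 = 1·3267 + 1494; 3267 = 2·1494 + 279; 1494 = 5·279 + 99; 279 = 2·99 + 81; 99 = 1·81 + 18; 81 = 4·18 + 9; 18 = 2·9 + 0 → 9
gcd(9, 15867): 15867 = 1763·9 + 0 → 9
gcd(9, 208539): 208539 = 23171·9 + 0 → 9

9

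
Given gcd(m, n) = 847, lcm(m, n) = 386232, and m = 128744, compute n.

2541

m·n = gcd·lcm = 847·386232 = 327138504, so n = 327138504/128744 = 2541.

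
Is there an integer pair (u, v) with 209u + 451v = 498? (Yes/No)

No

By Bézout, 209u + 451v = 498 has integer solutions iff gcd(209, 451) | 498.
Euclid: 451 = 2·209 + 33; 209 = 6·33 + 11; 33 = 3·11 + 0. gcd = 11; 498 mod 11 = 3. No.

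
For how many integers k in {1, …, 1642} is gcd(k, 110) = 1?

597

Prime factors of 110: 2, 5, 11. Count integers ≤ 1642 divisible by none of them.
By inclusion–exclusion: 1642 − ⌊1642/2⌋ − ⌊1642/5⌋ − ⌊1642/11⌋ + ⌊1642/10⌋ + ⌊1642/22⌋ + ⌊1642/55⌋ − ⌊1642/110⌋ = 597.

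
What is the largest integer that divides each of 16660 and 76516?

16660 = 2² · 5 · 7² · 17
76516 = 2² · 11 · 37 · 47
Common: 2² = 4

4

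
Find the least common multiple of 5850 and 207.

gcd first: 5850 = 28·207 + 54; 207 = 3·54 + 45; 54 = 1·45 + 9; 45 = 5·9 + 0 → gcd = 9
lcm = 5850·207/gcd = 1210950/9 = 134550

134550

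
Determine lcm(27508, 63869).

135146804

gcd first: 63869 = 2·27508 + 8853; 27508 = 3·8853 + 949; 8853 = 9·949 + 312; 949 = 3·312 + 13; 312 = 24·13 + 0 → gcd = 13
lcm = 27508·63869/gcd = 1756908452/13 = 135146804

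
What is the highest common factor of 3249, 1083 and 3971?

3249 = 3² · 19²; 1083 = 3 · 19²; 3971 = 11 · 19²
gcd takes min exponent of each prime: 19² = 361

361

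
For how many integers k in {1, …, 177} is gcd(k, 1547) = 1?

Prime factors of 1547: 7, 13, 17. Count integers ≤ 177 divisible by none of them.
By inclusion–exclusion: 177 − ⌊177/7⌋ − ⌊177/13⌋ − ⌊177/17⌋ + ⌊177/91⌋ + ⌊177/119⌋ + ⌊177/221⌋ − ⌊177/1547⌋ = 131.

131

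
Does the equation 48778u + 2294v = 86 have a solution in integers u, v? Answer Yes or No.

By Bézout, 48778u + 2294v = 86 has integer solutions iff gcd(48778, 2294) | 86.
Euclid: 48778 = 21·2294 + 604; 2294 = 3·604 + 482; 604 = 1·482 + 122; 482 = 3·122 + 116; 122 = 1·116 + 6; 116 = 19·6 + 2; 6 = 3·2 + 0. gcd = 2; 86 mod 2 = 0. Yes.

Yes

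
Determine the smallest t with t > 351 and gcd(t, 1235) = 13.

364

gcd(t, 1235) = 13 forces 13 | t; write t = 13s. Then gcd(13s, 13·95) = 13·gcd(s, 95), so need gcd(s, 95) = 1.
13s > 351 gives s ≥ 28. The least s ≥ 28 coprime to 95 is 28, so t = 13·28 = 364.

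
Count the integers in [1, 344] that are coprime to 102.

108

102 = 2·3·17. Inclusion–exclusion on these primes:
344 − ⌊344/2⌋ − ⌊344/3⌋ − ⌊344/17⌋ + ⌊344/6⌋ + ⌊344/34⌋ + ⌊344/51⌋ − ⌊344/102⌋ = 108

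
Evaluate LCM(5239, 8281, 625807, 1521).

1222201071

5239 = 13² · 31; 8281 = 7² · 13²; 625807 = 7 · 13² · 23²; 1521 = 3² · 13²
lcm takes max exponent of each prime: 3² · 7² · 13² · 23² · 31 = 1222201071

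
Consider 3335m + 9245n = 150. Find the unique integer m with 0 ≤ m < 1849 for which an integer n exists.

gcd(3335, 9245) = 5 (Euclid: 9245 = 2·3335 + 2575; 3335 = 1·2575 + 760; 2575 = 3·760 + 295; 760 = 2·295 + 170; 295 = 1·170 + 125; 170 = 1·125 + 45; 125 = 2·45 + 35; 45 = 1·35 + 10; 35 = 3·10 + 5; 10 = 2·5 + 0), and 5 | 150.
Extended Euclid: 3335·(-815) + 9245·(294) = 5. Scale by 30: m₀ = -24450.
General solution m = m₀ + 1849t; reducing mod 1849 gives m = 1436 (and n = -518).

1436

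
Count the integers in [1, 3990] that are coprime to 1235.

Prime factors of 1235: 5, 13, 19. Count integers ≤ 3990 divisible by none of them.
By inclusion–exclusion: 3990 − ⌊3990/5⌋ − ⌊3990/13⌋ − ⌊3990/19⌋ + ⌊3990/65⌋ + ⌊3990/95⌋ + ⌊3990/247⌋ − ⌊3990/1235⌋ = 2792.

2792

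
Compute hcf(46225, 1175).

46225 = 5² · 43²
1175 = 5² · 47
Common: 5² = 25

25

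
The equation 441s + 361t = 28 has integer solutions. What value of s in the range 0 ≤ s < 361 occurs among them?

235

Reduce mod 361: 441s ≡ 28 (mod 361). With g = gcd(441, 361) = 1 dividing 28, divide through: 441s ≡ 28 (mod 361).
Since gcd(441, 361) = 1, s ≡ 28·(441)⁻¹ ≡ 235 (mod 361). Smallest non-negative: 235.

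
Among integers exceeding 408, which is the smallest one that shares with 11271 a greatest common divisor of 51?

459

11271 = 51·221. Any m with gcd(m, 11271) = 51 is a multiple of 51, say 51s, with s coprime to 221.
Need s > 408/51, so s ≥ 9. First s ≥ 9 with gcd(s, 221) = 1 is s = 9. Thus m = 51·9 = 459.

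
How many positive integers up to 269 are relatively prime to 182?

107

182 = 2·7·13. Inclusion–exclusion on these primes:
269 − ⌊269/2⌋ − ⌊269/7⌋ − ⌊269/13⌋ + ⌊269/14⌋ + ⌊269/26⌋ + ⌊269/91⌋ − ⌊269/182⌋ = 107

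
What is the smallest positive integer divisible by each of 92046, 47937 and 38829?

656434609278

lcm(92046, 47937) = 92046·47937/gcd = 4412409102/87 = 50717346
lcm(50717346, 38829) = 50717346·38829/gcd = 1969303827834/3 = 656434609278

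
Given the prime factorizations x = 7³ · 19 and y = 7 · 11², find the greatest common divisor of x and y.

min exponent per shared prime: 7 = 7

7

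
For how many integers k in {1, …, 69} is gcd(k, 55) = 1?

55 = 5·11. Inclusion–exclusion on these primes:
69 − ⌊69/5⌋ − ⌊69/11⌋ + ⌊69/55⌋ = 51

51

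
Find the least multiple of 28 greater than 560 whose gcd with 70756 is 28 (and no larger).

Multiples of 28 above 560: 28·21, 28·22, … . Need the cofactor coprime to 70756/28 = 2527.
Checking s = 21, 22, … the first with gcd(s, 2527) = 1 is s = 22, giving 616.

616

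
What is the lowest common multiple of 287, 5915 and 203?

lcm(287, 5915) = 287·5915/gcd = 1697605/7 = 242515
lcm(242515, 203) = 242515·203/gcd = 49230545/7 = 7032935

7032935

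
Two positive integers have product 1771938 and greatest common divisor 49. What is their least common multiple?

For any two positive integers, gcd × lcm equals their product. Hence lcm = 1771938 / 49 = 36162.

36162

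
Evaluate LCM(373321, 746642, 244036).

lcm(373321, 746642) = 373321·746642/gcd = 278737138082/373321 = 746642
lcm(746642, 244036) = 746642·244036/gcd = 182207527112/338 = 539075524

539075524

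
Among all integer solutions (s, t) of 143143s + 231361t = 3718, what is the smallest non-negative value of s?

gcd(143143, 231361) = 169 (Euclid: 231361 = 1·143143 + 88218; 143143 = 1·88218 + 54925; 88218 = 1·54925 + 33293; 54925 = 1·33293 + 21632; 33293 = 1·21632 + 11661; 21632 = 1·11661 + 9971; 11661 = 1·9971 + 1690; 9971 = 5·1690 + 1521; 1690 = 1·1521 + 169; 1521 = 9·169 + 0), and 169 | 3718.
Extended Euclid: 143143·(-139) + 231361·(86) = 169. Scale by 22: s₀ = -3058.
General solution s = s₀ + 1369k; reducing mod 1369 gives s = 1049 (and t = -649).

1049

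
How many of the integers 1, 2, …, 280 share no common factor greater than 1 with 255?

140

255 = 3·5·17. Inclusion–exclusion on these primes:
280 − ⌊280/3⌋ − ⌊280/5⌋ − ⌊280/17⌋ + ⌊280/15⌋ + ⌊280/51⌋ + ⌊280/85⌋ − ⌊280/255⌋ = 140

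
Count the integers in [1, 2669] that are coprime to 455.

1691

Prime factors of 455: 5, 7, 13. Count integers ≤ 2669 divisible by none of them.
By inclusion–exclusion: 2669 − ⌊2669/5⌋ − ⌊2669/7⌋ − ⌊2669/13⌋ + ⌊2669/35⌋ + ⌊2669/65⌋ + ⌊2669/91⌋ − ⌊2669/455⌋ = 1691.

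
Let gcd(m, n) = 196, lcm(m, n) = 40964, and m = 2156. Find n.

3724

Using mn = gcd(m,n)·lcm(m,n) = 196·40964 = 8028944, we get n = 8028944/2156 = 3724.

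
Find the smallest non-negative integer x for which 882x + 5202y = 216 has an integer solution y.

Reduce mod 5202: 882x ≡ 216 (mod 5202). With g = gcd(882, 5202) = 18 dividing 216, divide through: 49x ≡ 12 (mod 289).
Since gcd(49, 289) = 1, x ≡ 12·(49)⁻¹ ≡ 130 (mod 289). Smallest non-negative: 130.

130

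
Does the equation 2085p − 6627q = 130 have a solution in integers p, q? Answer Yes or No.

gcd(2085, 6627): 6627 = 3·2085 + 372; 2085 = 5·372 + 225; 372 = 1·225 + 147; 225 = 1·147 + 78; 147 = 1·78 + 69; 78 = 1·69 + 9; 69 = 7·9 + 6; 9 = 1·6 + 3; 6 = 2·3 + 0 → 3
3 does not divide 130, so a solution does not exist.

No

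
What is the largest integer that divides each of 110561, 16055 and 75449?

gcd(110561, 16055): 110561 = 6·16055 + 14231; 16055 = 1·14231 + 1824; 14231 = 7·1824 + 1463; 1824 = 1·1463 + 361; 1463 = 4·361 + 19; 361 = 19·19 + 0 → 19
gcd(19, 75449): 75449 = 3971·19 + 0 → 19

19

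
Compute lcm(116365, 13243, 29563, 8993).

116365 = 5 · 17 · 37²; 13243 = 17 · 19 · 41; 29563 = 17 · 37 · 47; 8993 = 17 · 23²
lcm takes max exponent of each prime: 5 · 17 · 19 · 23² · 37² · 41 · 47 = 2253789553105

2253789553105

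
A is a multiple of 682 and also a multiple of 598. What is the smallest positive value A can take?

203918

682 = 2 · 11 · 31; 598 = 2 · 13 · 23
max exponents: 2 · 11 · 13 · 23 · 31 = 203918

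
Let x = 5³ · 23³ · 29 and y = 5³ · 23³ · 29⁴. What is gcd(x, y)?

44105375

min exponent per shared prime: 5³ · 23³ · 29 = 44105375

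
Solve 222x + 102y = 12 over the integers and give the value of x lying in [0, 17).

gcd(222, 102) = 6 (Euclid: 222 = 2·102 + 18; 102 = 5·18 + 12; 18 = 1·12 + 6; 12 = 2·6 + 0), and 6 | 12.
Extended Euclid: 222·(6) + 102·(-13) = 6. Scale by 2: x₀ = 12.
General solution x = x₀ + 17t; reducing mod 17 gives x = 12 (and y = -26).

12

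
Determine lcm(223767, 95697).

gcd first: 223767 = 2·95697 + 32373; 95697 = 2·32373 + 30951; 32373 = 1·30951 + 1422; 30951 = 21·1422 + 1089; 1422 = 1·1089 + 333; 1089 = 3·333 + 90; 333 = 3·90 + 63; 90 = 1·63 + 27; 63 = 2·27 + 9; 27 = 3·9 + 0 → gcd = 9
lcm = 223767·95697/gcd = 21413830599/9 = 2379314511

2379314511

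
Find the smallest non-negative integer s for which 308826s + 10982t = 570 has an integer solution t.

83

gcd(308826, 10982) = 38 (Euclid: 308826 = 28·10982 + 1330; 10982 = 8·1330 + 342; 1330 = 3·342 + 304; 342 = 1·304 + 38; 304 = 8·38 + 0), and 38 | 570.
Extended Euclid: 308826·(-33) + 10982·(928) = 38. Scale by 15: s₀ = -495.
General solution s = s₀ + 289k; reducing mod 289 gives s = 83 (and t = -2334).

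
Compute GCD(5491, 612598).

19

5491 = 17² · 19
612598 = 2 · 7³ · 19 · 47
Common: 19 = 19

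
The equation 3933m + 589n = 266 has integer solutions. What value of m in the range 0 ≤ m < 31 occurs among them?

11

Reduce mod 589: 3933m ≡ 266 (mod 589). With g = gcd(3933, 589) = 19 dividing 266, divide through: 207m ≡ 14 (mod 31).
Since gcd(207, 31) = 1, m ≡ 14·(207)⁻¹ ≡ 11 (mod 31). Smallest non-negative: 11.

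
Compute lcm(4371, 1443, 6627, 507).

4371 = 3 · 31 · 47; 1443 = 3 · 13 · 37; 6627 = 3 · 47²; 507 = 3 · 13²
lcm takes max exponent of each prime: 3 · 13² · 31 · 37 · 47² = 1284597561

1284597561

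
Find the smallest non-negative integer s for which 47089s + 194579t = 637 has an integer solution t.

281

Euclid: 194579 = 4·47089 + 6223; 47089 = 7·6223 + 3528; 6223 = 1·3528 + 2695; 3528 = 1·2695 + 833; 2695 = 3·833 + 196; 833 = 4·196 + 49; 196 = 4·49 + 0 → gcd = 49; 637 = 49·13.
Back-substitution yields 47089·(938) + 194579·(-227) = 49, so one solution is s = 938·13 = 12194, t = -227·13 = -2951.
Solutions in s differ by 194579/49 = 3971; the one in [0, 3971) is 12194 mod 3971 = 281.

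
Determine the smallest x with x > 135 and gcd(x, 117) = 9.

117 = 9·13. Any x with gcd(x, 117) = 9 is a multiple of 9, say 9s, with s coprime to 13.
Need s > 135/9, so s ≥ 16. First s ≥ 16 with gcd(s, 13) = 1 is s = 16. Thus x = 9·16 = 144.

144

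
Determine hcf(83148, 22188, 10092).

12

gcd(83148, 22188): 83148 = 3·22188 + 16584; 22188 = 1·16584 + 5604; 16584 = 2·5604 + 5376; 5604 = 1·5376 + 228; 5376 = 23·228 + 132; 228 = 1·132 + 96; 132 = 1·96 + 36; 96 = 2·36 + 24; 36 = 1·24 + 12; 24 = 2·12 + 0 → 12
gcd(12, 10092): 10092 = 841·12 + 0 → 12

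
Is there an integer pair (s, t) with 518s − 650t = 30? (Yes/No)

Yes

By Bézout, 518s − 650t = 30 has integer solutions iff gcd(518, 650) | 30.
Euclid: 650 = 1·518 + 132; 518 = 3·132 + 122; 132 = 1·122 + 10; 122 = 12·10 + 2; 10 = 5·2 + 0. gcd = 2; 30 mod 2 = 0. Yes.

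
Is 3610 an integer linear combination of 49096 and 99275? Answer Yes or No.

Yes

gcd(49096, 99275): 99275 = 2·49096 + 1083; 49096 = 45·1083 + 361; 1083 = 3·361 + 0 → 361
361 divides 3610, so a solution exists.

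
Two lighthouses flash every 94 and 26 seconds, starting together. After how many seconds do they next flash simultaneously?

1222

94 = 2 · 47; 26 = 2 · 13
max exponents: 2 · 13 · 47 = 1222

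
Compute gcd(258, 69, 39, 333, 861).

3

258 = 2 · 3 · 43; 69 = 3 · 23; 39 = 3 · 13; 333 = 3² · 37; 861 = 3 · 7 · 41
gcd takes min exponent of each prime: 3 = 3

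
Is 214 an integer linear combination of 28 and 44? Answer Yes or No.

No

By Bézout, 28m − 44n = 214 has integer solutions iff gcd(28, 44) | 214.
Euclid: 44 = 1·28 + 16; 28 = 1·16 + 12; 16 = 1·12 + 4; 12 = 3·4 + 0. gcd = 4; 214 mod 4 = 2. No.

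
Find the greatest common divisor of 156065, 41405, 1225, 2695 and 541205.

245

gcd(156065, 41405): 156065 = 3·41405 + 31850; 41405 = 1·31850 + 9555; 31850 = 3·9555 + 3185; 9555 = 3·3185 + 0 → 3185
gcd(3185, 1225): 3185 = 2·1225 + 735; 1225 = 1·735 + 490; 735 = 1·490 + 245; 490 = 2·245 + 0 → 245
gcd(245, 2695): 2695 = 11·245 + 0 → 245
gcd(245, 541205): 541205 = 2209·245 + 0 → 245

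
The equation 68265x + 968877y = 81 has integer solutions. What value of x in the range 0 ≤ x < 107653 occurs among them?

46652

Reduce mod 968877: 68265x ≡ 81 (mod 968877). With g = gcd(68265, 968877) = 9 dividing 81, divide through: 7585x ≡ 9 (mod 107653).
Since gcd(7585, 107653) = 1, x ≡ 9·(7585)⁻¹ ≡ 46652 (mod 107653). Smallest non-negative: 46652.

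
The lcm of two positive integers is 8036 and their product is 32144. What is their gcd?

4

gcd·lcm = product, so gcd = 32144/8036 = 4.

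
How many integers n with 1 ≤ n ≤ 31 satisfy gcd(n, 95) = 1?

Prime factors of 95: 5, 19. Count integers ≤ 31 divisible by none of them.
By inclusion–exclusion: 31 − ⌊31/5⌋ − ⌊31/19⌋ + ⌊31/95⌋ = 24.

24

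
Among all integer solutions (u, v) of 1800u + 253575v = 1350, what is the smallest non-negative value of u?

Euclid: 253575 = 140·1800 + 1575; 1800 = 1·1575 + 225; 1575 = 7·225 + 0 → gcd = 225; 1350 = 225·6.
Back-substitution yields 1800·(141) + 253575·(-1) = 225, so one solution is u = 141·6 = 846, v = -1·6 = -6.
Solutions in u differ by 253575/225 = 1127; the one in [0, 1127) is 846 mod 1127 = 846.

846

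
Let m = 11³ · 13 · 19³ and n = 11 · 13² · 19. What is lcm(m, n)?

1542856601

max exponent per prime: 11³ · 13² · 19³ = 1542856601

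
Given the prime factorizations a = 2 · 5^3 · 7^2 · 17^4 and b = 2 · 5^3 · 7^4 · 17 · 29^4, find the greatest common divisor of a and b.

min exponent per shared prime: 2 · 5^3 · 7^2 · 17 = 208250

208250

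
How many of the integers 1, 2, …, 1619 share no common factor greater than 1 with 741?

Prime factors of 741: 3, 13, 19. Count integers ≤ 1619 divisible by none of them.
By inclusion–exclusion: 1619 − ⌊1619/3⌋ − ⌊1619/13⌋ − ⌊1619/19⌋ + ⌊1619/39⌋ + ⌊1619/57⌋ + ⌊1619/247⌋ − ⌊1619/741⌋ = 944.

944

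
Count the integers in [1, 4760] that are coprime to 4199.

4199 = 13·17·19. Inclusion–exclusion on these primes:
4760 − ⌊4760/13⌋ − ⌊4760/17⌋ − ⌊4760/19⌋ + ⌊4760/221⌋ + ⌊4760/247⌋ + ⌊4760/323⌋ − ⌊4760/4199⌋ = 3917

3917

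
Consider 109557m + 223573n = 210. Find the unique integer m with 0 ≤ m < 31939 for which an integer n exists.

25872

Reduce mod 223573: 109557m ≡ 210 (mod 223573). With g = gcd(109557, 223573) = 7 dividing 210, divide through: 15651m ≡ 30 (mod 31939).
Since gcd(15651, 31939) = 1, m ≡ 30·(15651)⁻¹ ≡ 25872 (mod 31939). Smallest non-negative: 25872.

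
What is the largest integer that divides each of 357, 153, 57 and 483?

3

357 = 3 · 7 · 17; 153 = 3² · 17; 57 = 3 · 19; 483 = 3 · 7 · 23
gcd takes min exponent of each prime: 3 = 3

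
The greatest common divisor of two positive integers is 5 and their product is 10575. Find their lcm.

2115

gcd·lcm = product, so lcm = 10575/5 = 2115.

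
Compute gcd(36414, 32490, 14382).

18

36414 = 2 · 3² · 7 · 17²; 32490 = 2 · 3² · 5 · 19²; 14382 = 2 · 3² · 17 · 47
gcd takes min exponent of each prime: 2 · 3² = 18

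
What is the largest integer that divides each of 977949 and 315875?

2527

977949 = 3² · 7 · 19² · 43
315875 = 5³ · 7 · 19²
Common: 7 · 19² = 2527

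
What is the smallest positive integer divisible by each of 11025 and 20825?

11025 = 3² · 5² · 7²; 20825 = 5² · 7² · 17
max exponents: 3² · 5² · 7² · 17 = 187425

187425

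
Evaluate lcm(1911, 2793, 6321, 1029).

10929009

1911 = 3 · 7² · 13; 2793 = 3 · 7² · 19; 6321 = 3 · 7² · 43; 1029 = 3 · 7³
lcm takes max exponent of each prime: 3 · 7³ · 13 · 19 · 43 = 10929009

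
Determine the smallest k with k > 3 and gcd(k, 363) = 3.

6

Multiples of 3 above 3: 3·2, 3·3, … . Need the cofactor coprime to 363/3 = 121.
Checking s = 2, 3, … the first with gcd(s, 121) = 1 is s = 2, giving 6.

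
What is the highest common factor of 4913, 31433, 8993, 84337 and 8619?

gcd(4913, 31433): 31433 = 6·4913 + 1955; 4913 = 2·1955 + 1003; 1955 = 1·1003 + 952; 1003 = 1·952 + 51; 952 = 18·51 + 34; 51 = 1·34 + 17; 34 = 2·17 + 0 → 17
gcd(17, 8993): 8993 = 529·17 + 0 → 17
gcd(17, 84337): 84337 = 4961·17 + 0 → 17
gcd(17, 8619): 8619 = 507·17 + 0 → 17

17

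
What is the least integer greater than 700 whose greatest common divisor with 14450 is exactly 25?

725

Multiples of 25 above 700: 25·29, 25·30, … . Need the cofactor coprime to 14450/25 = 578.
Checking s = 29, 30, … the first with gcd(s, 578) = 1 is s = 29, giving 725.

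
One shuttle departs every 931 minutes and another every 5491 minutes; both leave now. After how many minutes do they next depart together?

931 = 7² · 19; 5491 = 17² · 19
max exponents: 7² · 17² · 19 = 269059

269059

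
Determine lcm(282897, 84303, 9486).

282897 = 3² · 17 · 43²; 84303 = 3² · 17 · 19 · 29; 9486 = 2 · 3² · 17 · 31
lcm takes max exponent of each prime: 2 · 3² · 17 · 19 · 29 · 31 · 43² = 9664327314

9664327314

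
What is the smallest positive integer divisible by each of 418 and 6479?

gcd first: 6479 = 15·418 + 209; 418 = 2·209 + 0 → gcd = 209
lcm = 418·6479/gcd = 2708222/209 = 12958

12958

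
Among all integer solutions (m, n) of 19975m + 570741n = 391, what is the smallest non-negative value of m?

gcd(19975, 570741) = 17 (Euclid: 570741 = 28·19975 + 11441; 19975 = 1·11441 + 8534; 11441 = 1·8534 + 2907; 8534 = 2·2907 + 2720; 2907 = 1·2720 + 187; 2720 = 14·187 + 102; 187 = 1·102 + 85; 102 = 1·85 + 17; 85 = 5·17 + 0), and 17 | 391.
Extended Euclid: 19975·(6086) + 570741·(-213) = 17. Scale by 23: m₀ = 139978.
General solution m = m₀ + 33573t; reducing mod 33573 gives m = 5686 (and n = -199).

5686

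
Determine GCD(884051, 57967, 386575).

7

884051 = 7 · 17² · 19 · 23; 57967 = 7³ · 13²; 386575 = 5² · 7 · 47²
gcd takes min exponent of each prime: 7 = 7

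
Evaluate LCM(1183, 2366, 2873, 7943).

lcm(1183, 2366) = 1183·2366/gcd = 2798978/1183 = 2366
lcm(2366, 2873) = 2366·2873/gcd = 6797518/169 = 40222
lcm(40222, 7943) = 40222·7943/gcd = 319483346/169 = 1890434

1890434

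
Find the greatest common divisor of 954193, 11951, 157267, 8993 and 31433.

17

954193 = 17 · 37² · 41; 11951 = 17 · 19 · 37; 157267 = 11 · 17 · 29²; 8993 = 17 · 23²; 31433 = 17 · 43²
gcd takes min exponent of each prime: 17 = 17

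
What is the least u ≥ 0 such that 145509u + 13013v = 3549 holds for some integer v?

7

Reduce mod 13013: 145509u ≡ 3549 (mod 13013). With g = gcd(145509, 13013) = 1183 dividing 3549, divide through: 123u ≡ 3 (mod 11).
Since gcd(123, 11) = 1, u ≡ 3·(123)⁻¹ ≡ 7 (mod 11). Smallest non-negative: 7.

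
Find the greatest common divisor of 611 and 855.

Euclid: 855 = 1·611 + 244; 611 = 2·244 + 123; 244 = 1·123 + 121; 123 = 1·121 + 2; 121 = 60·2 + 1; 2 = 2·1 + 0. Last nonzero remainder: 1.

1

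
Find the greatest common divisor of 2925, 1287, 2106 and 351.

117

2925 = 3² · 5² · 13; 1287 = 3² · 11 · 13; 2106 = 2 · 3⁴ · 13; 351 = 3³ · 13
gcd takes min exponent of each prime: 3² · 13 = 117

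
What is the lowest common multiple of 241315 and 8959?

241315 = 5 · 17² · 167; 8959 = 17² · 31
max exponents: 5 · 17² · 31 · 167 = 7480765

7480765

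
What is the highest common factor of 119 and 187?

17

Euclid: 187 = 1·119 + 68; 119 = 1·68 + 51; 68 = 1·51 + 17; 51 = 3·17 + 0. Last nonzero remainder: 17.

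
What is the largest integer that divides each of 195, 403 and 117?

13

195 = 3 · 5 · 13; 403 = 13 · 31; 117 = 3² · 13
gcd takes min exponent of each prime: 13 = 13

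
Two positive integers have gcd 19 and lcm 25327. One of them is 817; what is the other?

589

Using uv = gcd(u,v)·lcm(u,v) = 19·25327 = 481213, we get v = 481213/817 = 589.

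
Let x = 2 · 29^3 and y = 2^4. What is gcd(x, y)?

2

min exponent per shared prime: 2 = 2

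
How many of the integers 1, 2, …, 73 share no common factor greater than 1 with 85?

55

Prime factors of 85: 5, 17. Count integers ≤ 73 divisible by none of them.
By inclusion–exclusion: 73 − ⌊73/5⌋ − ⌊73/17⌋ + ⌊73/85⌋ = 55.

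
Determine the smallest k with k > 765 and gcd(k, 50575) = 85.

50575 = 85·595. Any k with gcd(k, 50575) = 85 is a multiple of 85, say 85s, with s coprime to 595.
Need s > 765/85, so s ≥ 10. First s ≥ 10 with gcd(s, 595) = 1 is s = 11. Thus k = 85·11 = 935.

935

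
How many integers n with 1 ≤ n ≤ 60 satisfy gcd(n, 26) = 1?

Prime factors of 26: 2, 13. Count integers ≤ 60 divisible by none of them.
By inclusion–exclusion: 60 − ⌊60/2⌋ − ⌊60/13⌋ + ⌊60/26⌋ = 28.

28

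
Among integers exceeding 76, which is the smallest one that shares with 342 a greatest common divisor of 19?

95

gcd(a, 342) = 19 forces 19 | a; write a = 19s. Then gcd(19s, 19·18) = 19·gcd(s, 18), so need gcd(s, 18) = 1.
19s > 76 gives s ≥ 5. The least s ≥ 5 coprime to 18 is 5, so a = 19·5 = 95.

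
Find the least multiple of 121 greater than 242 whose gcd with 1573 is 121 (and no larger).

363

1573 = 121·13. Any m with gcd(m, 1573) = 121 is a multiple of 121, say 121s, with s coprime to 13.
Need s > 242/121, so s ≥ 3. First s ≥ 3 with gcd(s, 13) = 1 is s = 3. Thus m = 121·3 = 363.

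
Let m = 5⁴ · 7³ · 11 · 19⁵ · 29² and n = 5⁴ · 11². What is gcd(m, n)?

6875

min exponent per shared prime: 5⁴ · 11 = 6875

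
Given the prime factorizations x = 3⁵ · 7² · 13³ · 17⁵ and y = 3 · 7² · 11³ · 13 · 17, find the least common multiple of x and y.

max exponent per prime: 3⁵ · 7² · 11³ · 13³ · 17⁵ = 49437337453396893

49437337453396893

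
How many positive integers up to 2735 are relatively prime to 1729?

2052

Prime factors of 1729: 7, 13, 19. Count integers ≤ 2735 divisible by none of them.
By inclusion–exclusion: 2735 − ⌊2735/7⌋ − ⌊2735/13⌋ − ⌊2735/19⌋ + ⌊2735/91⌋ + ⌊2735/133⌋ + ⌊2735/247⌋ − ⌊2735/1729⌋ = 2052.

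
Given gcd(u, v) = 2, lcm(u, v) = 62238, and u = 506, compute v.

Using uv = gcd(u,v)·lcm(u,v) = 2·62238 = 124476, we get v = 124476/506 = 246.

246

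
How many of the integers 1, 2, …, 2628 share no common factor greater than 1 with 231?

1366

Prime factors of 231: 3, 7, 11. Count integers ≤ 2628 divisible by none of them.
By inclusion–exclusion: 2628 − ⌊2628/3⌋ − ⌊2628/7⌋ − ⌊2628/11⌋ + ⌊2628/21⌋ + ⌊2628/33⌋ + ⌊2628/77⌋ − ⌊2628/231⌋ = 1366.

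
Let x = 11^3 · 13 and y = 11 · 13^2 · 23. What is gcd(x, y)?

143

min exponent per shared prime: 11 · 13 = 143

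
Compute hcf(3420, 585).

3420 = 2² · 3² · 5 · 19
585 = 3² · 5 · 13
Common: 3² · 5 = 45

45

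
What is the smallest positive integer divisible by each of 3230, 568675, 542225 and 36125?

3230 = 2 · 5 · 17 · 19; 568675 = 5² · 23² · 43; 542225 = 5² · 23² · 41; 36125 = 5³ · 17²
lcm takes max exponent of each prime: 2 · 5³ · 17² · 19 · 23² · 41 · 43 = 1280263714250

1280263714250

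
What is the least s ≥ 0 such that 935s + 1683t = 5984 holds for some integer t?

1

Euclid: 1683 = 1·935 + 748; 935 = 1·748 + 187; 748 = 4·187 + 0 → gcd = 187; 5984 = 187·32.
Back-substitution yields 935·(2) + 1683·(-1) = 187, so one solution is s = 2·32 = 64, t = -1·32 = -32.
Solutions in s differ by 1683/187 = 9; the one in [0, 9) is 64 mod 9 = 1.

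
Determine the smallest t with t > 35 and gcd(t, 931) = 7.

42

Multiples of 7 above 35: 7·6, 7·7, … . Need the cofactor coprime to 931/7 = 133.
Checking s = 6, 7, … the first with gcd(s, 133) = 1 is s = 6, giving 42.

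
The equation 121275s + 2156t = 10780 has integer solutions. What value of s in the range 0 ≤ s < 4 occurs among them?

0

gcd(121275, 2156) = 539 (Euclid: 121275 = 56·2156 + 539; 2156 = 4·539 + 0), and 539 | 10780.
Extended Euclid: 121275·(1) + 2156·(-56) = 539. Scale by 20: s₀ = 20.
General solution s = s₀ + 4k; reducing mod 4 gives s = 0 (and t = 5).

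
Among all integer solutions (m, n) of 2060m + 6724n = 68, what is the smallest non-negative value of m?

630

gcd(2060, 6724) = 4 (Euclid: 6724 = 3·2060 + 544; 2060 = 3·544 + 428; 544 = 1·428 + 116; 428 = 3·116 + 80; 116 = 1·80 + 36; 80 = 2·36 + 8; 36 = 4·8 + 4; 8 = 2·4 + 0), and 4 | 68.
Extended Euclid: 2060·(-754) + 6724·(231) = 4. Scale by 17: m₀ = -12818.
General solution m = m₀ + 1681t; reducing mod 1681 gives m = 630 (and n = -193).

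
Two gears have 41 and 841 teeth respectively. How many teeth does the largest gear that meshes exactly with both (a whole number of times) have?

41 = 41
841 = 29²
Common: 1 = 1

1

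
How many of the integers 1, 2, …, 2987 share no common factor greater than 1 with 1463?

2205

Prime factors of 1463: 7, 11, 19. Count integers ≤ 2987 divisible by none of them.
By inclusion–exclusion: 2987 − ⌊2987/7⌋ − ⌊2987/11⌋ − ⌊2987/19⌋ + ⌊2987/77⌋ + ⌊2987/133⌋ + ⌊2987/209⌋ − ⌊2987/1463⌋ = 2205.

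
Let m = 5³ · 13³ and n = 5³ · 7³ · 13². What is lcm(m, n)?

max exponent per prime: 5³ · 7³ · 13³ = 94196375

94196375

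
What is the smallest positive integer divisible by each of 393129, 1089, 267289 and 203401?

1459817316441

lcm(393129, 1089) = 393129·1089/gcd = 428117481/1089 = 393129
lcm(393129, 267289) = 393129·267289/gcd = 105079057281/121 = 868421961
lcm(868421961, 203401) = 868421961·203401/gcd = 176637895289361/121 = 1459817316441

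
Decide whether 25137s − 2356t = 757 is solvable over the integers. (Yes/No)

gcd(25137, 2356): 25137 = 10·2356 + 1577; 2356 = 1·1577 + 779; 1577 = 2·779 + 19; 779 = 41·19 + 0 → 19
19 does not divide 757, so a solution does not exist.

No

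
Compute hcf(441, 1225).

49

441 = 3² · 7²
1225 = 5² · 7²
Common: 7² = 49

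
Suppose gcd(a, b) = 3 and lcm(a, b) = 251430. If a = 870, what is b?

Using ab = gcd(a,b)·lcm(a,b) = 3·251430 = 754290, we get b = 754290/870 = 867.

867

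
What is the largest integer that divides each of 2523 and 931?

2523 = 3 · 29²
931 = 7² · 19
Common: 1 = 1

1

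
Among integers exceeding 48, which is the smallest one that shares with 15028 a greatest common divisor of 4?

gcd(x, 15028) = 4 forces 4 | x; write x = 4s. Then gcd(4s, 4·3757) = 4·gcd(s, 3757), so need gcd(s, 3757) = 1.
4s > 48 gives s ≥ 13. The least s ≥ 13 coprime to 3757 is 14, so x = 4·14 = 56.

56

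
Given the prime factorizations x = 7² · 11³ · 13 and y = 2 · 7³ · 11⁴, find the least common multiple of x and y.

130568438

max exponent per prime: 2 · 7³ · 11⁴ · 13 = 130568438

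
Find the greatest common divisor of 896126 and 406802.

Euclid: 896126 = 2·406802 + 82522; 406802 = 4·82522 + 76714; 82522 = 1·76714 + 5808; 76714 = 13·5808 + 1210; 5808 = 4·1210 + 968; 1210 = 1·968 + 242; 968 = 4·242 + 0. Last nonzero remainder: 242.

242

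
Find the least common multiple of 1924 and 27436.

1924 = 2² · 13 · 37; 27436 = 2² · 19³
max exponents: 2² · 13 · 19³ · 37 = 13196716

13196716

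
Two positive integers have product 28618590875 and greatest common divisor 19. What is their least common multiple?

Since gcd(m,n)·lcm(m,n) = mn, lcm = 28618590875/19 = 1506241625.

1506241625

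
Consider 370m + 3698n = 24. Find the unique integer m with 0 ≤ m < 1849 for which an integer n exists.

Euclid: 3698 = 9·370 + 368; 370 = 1·368 + 2; 368 = 184·2 + 0 → gcd = 2; 24 = 2·12.
Back-substitution yields 370·(10) + 3698·(-1) = 2, so one solution is m = 10·12 = 120, n = -1·12 = -12.
Solutions in m differ by 3698/2 = 1849; the one in [0, 1849) is 120 mod 1849 = 120.

120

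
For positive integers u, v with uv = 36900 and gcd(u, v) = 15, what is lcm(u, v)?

For any two positive integers, gcd × lcm equals their product. Hence lcm = 36900 / 15 = 2460.

2460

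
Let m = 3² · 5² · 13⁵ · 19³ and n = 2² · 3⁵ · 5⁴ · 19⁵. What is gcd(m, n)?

min exponent per shared prime: 3² · 5² · 19³ = 1543275

1543275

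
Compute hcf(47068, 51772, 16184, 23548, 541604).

28

gcd(47068, 51772): 51772 = 1·47068 + 4704; 47068 = 10·4704 + 28; 4704 = 168·28 + 0 → 28
gcd(28, 16184): 16184 = 578·28 + 0 → 28
gcd(28, 23548): 23548 = 841·28 + 0 → 28
gcd(28, 541604): 541604 = 19343·28 + 0 → 28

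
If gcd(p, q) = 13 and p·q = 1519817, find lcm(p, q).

Since gcd(p,q)·lcm(p,q) = pq, lcm = 1519817/13 = 116909.

116909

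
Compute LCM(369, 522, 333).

369 = 3² · 41; 522 = 2 · 3² · 29; 333 = 3² · 37
lcm takes max exponent of each prime: 2 · 3² · 29 · 37 · 41 = 791874

791874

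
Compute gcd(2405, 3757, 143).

gcd(2405, 3757): 3757 = 1·2405 + 1352; 2405 = 1·1352 + 1053; 1352 = 1·1053 + 299; 1053 = 3·299 + 156; 299 = 1·156 + 143; 156 = 1·143 + 13; 143 = 11·13 + 0 → 13
gcd(13, 143): 143 = 11·13 + 0 → 13

13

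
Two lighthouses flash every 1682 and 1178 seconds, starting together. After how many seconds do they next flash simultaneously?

gcd first: 1682 = 1·1178 + 504; 1178 = 2·504 + 170; 504 = 2·170 + 164; 170 = 1·164 + 6; 164 = 27·6 + 2; 6 = 3·2 + 0 → gcd = 2
lcm = 1682·1178/gcd = 1981396/2 = 990698

990698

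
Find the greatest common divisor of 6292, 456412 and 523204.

gcd(6292, 456412): 456412 = 72·6292 + 3388; 6292 = 1·3388 + 2904; 3388 = 1·2904 + 484; 2904 = 6·484 + 0 → 484
gcd(484, 523204): 523204 = 1081·484 + 0 → 484

484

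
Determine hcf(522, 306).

18

Euclid: 522 = 1·306 + 216; 306 = 1·216 + 90; 216 = 2·90 + 36; 90 = 2·36 + 18; 36 = 2·18 + 0. Last nonzero remainder: 18.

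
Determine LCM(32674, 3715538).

60700744306

gcd first: 3715538 = 113·32674 + 23376; 32674 = 1·23376 + 9298; 23376 = 2·9298 + 4780; 9298 = 1·4780 + 4518; 4780 = 1·4518 + 262; 4518 = 17·262 + 64; 262 = 4·64 + 6; 64 = 10·6 + 4; 6 = 1·4 + 2; 4 = 2·2 + 0 → gcd = 2
lcm = 32674·3715538/gcd = 121401488612/2 = 60700744306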